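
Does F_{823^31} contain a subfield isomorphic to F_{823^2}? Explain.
No: F_{823^2} is not a subfield of F_{823^31}

F_{p^m} embeds in F_{p^n} iff m | n. Here 2 ∤ 31 (since 31 = 15·2 + 1 with remainder 1 ≠ 0), so F_{823^2} is not a subfield of F_{823^31}. Equivalently: if it were, the tower law would give 2 = [F_{823^2}:F_823] dividing [F_{823^31}:F_823] = 31, contradiction.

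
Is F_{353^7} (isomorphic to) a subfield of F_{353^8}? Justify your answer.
No: F_{353^7} is not a subfield of F_{353^8}

F_{p^m} embeds in F_{p^n} iff m | n. Here 7 ∤ 8 (since 8 = 1·7 + 1 with remainder 1 ≠ 0), so F_{353^7} is not a subfield of F_{353^8}. Equivalently: if it were, the tower law would give 7 = [F_{353^7}:F_353] dividing [F_{353^8}:F_353] = 8, contradiction.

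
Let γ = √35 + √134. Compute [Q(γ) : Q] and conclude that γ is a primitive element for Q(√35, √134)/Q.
[Q(γ) : Q] = 4 (equivalently, Q(γ) = Q(√35, √134))

Obviously Q(γ) ⊆ Q(√35, √134), and [Q(√35, √134):Q] = 4 (since 35, 134 are distinct squarefree integers > 1 with 4690 not a perfect square). To show equality we compute the minimal polynomial of γ. From γ = √35 + √134: γ^2 = 35 + 2√(4690) + 134 = 169 + 2√(4690), so γ^2 - 169 = 2√(4690); squaring, (γ^2 - 169)^2 = 4·4690, i.e. γ^4 - 338γ^2 + 28561 - 18760 = 0, i.e. γ^4 - 338γ^2 + 9801 = 0. So γ is a root of x^4 - 338x^2 + 9801. This polynomial is irreducible over Q: it has no rational root (each ±√35 ± √134 is irrational), and any factorization into two quadratics over Q would force √(4690) ∈ Q (pairing opposite roots) or √35, √134 ∈ Q (other pairings), all impossible. Hence [Q(γ):Q] = 4 = [Q(√35, √134):Q], so Q(γ) = Q(√35, √134).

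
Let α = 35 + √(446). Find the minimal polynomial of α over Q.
m_α(x) = x^2 - 70x + 779

From α - 35 = √(446), squaring gives (α - 35)^2 = 446, i.e. α^2 - 70α + 1225 = 446, so α^2 - 70α + 779 = 0. The discriminant of x^2 - 70x + 779 is (-70)^2 - 4·(779) = 4900 - 3116 = 1784, and 4·(446) is not a perfect square in Q since 446 is squarefree and ≠ 1. Hence x^2 - 70x + 779 is irreducible over Q and is the minimal polynomial of α.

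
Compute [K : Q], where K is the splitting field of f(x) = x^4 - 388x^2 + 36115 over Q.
[K : Q] = 4

Solving the quadratic in x^2: x^2 = (388 ± √(388^2 - 4·36115))/2 = (388 ± √6084)/2 = (388 ± 78)/2, giving x^2 = 155 or x^2 = 233. So f(x) = (x^2 - 155)(x^2 - 233) and the roots of f are ±√155, ±√233. Hence the splitting field is K = Q(√155, √233). Since 155 and 233 are distinct squarefree integers > 1, their product 36115 is not a perfect square, so √233 ∉ Q(√155). By the tower law [K:Q] = [Q(√155,√233):Q(√155)] · [Q(√155):Q] = 2 · 2 = 4.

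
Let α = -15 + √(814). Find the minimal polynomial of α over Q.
m_α(x) = x^2 + 30x - 589

From α + 15 = √(814), squaring gives (α + 15)^2 = 814, i.e. α^2 + 30α + 225 = 814, so α^2 + 30α - 589 = 0. The discriminant of x^2 + 30x - 589 is (30)^2 - 4·(-589) = 900 + 2356 = 3256, and 4·(814) is not a perfect square in Q since 814 is squarefree and ≠ 1. Hence x^2 + 30x - 589 is irreducible over Q and is the minimal polynomial of α.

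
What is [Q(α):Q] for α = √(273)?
[Q(α):Q] = 2

[Q(α):Q] equals the degree of the minimal polynomial of α. Here α^2 = 273 and x^2 - 273 is irreducible (d = 273 is squarefree, ≠ 1, hence not a square), so deg(m_α) = 2. Thus [Q(α):Q] = 2.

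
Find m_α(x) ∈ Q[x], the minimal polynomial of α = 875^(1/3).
m_α(x) = x^3 - 875

α satisfies α^3 = 875, so x^3 - 875 annihilates α. By the rational root test, a rational root p/q (in lowest terms) of x^3 - 875 would satisfy p^3 = 875 q^3, forcing q = 1 and p^3 = 875; but 875 is not a perfect cube, contradiction. A monic cubic over Q with no rational root is irreducible (any nontrivial factorization would include a linear factor). Hence x^3 - 875 is the minimal polynomial of α, and in particular [Q(α):Q] = 3.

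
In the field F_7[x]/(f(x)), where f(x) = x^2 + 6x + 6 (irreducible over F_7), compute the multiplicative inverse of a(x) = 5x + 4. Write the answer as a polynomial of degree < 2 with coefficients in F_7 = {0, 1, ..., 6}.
a(x)^(-1) ≡ 4x + 4 (mod f(x))

Since f is irreducible over F_7, F_7[x]/(f) is a field and a(x) ≠ 0 has an inverse. Apply the extended Euclidean algorithm to f(x) and a(x) in F_7[x]: f(x) = (3x + 3)·a(x) + (1). The last nonzero remainder is the constant 1 = gcd(f, a) in F_7. Back-substituting through the division chain expresses 1 = s(x)·a(x) + t(x)·f(x) with s(x) ≡ 4x + 4 (mod f), so a(x)^(-1) ≡ s(x) = 4x + 4 (mod f). Check: (5x + 4)·(4x + 4) = 6x^2 + x + 2 ≡ 1 (mod x^2 + 6x + 6).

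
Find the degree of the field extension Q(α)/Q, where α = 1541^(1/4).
[Q(α):Q] = 4

α is a root of x^4 - 1541. By Eisenstein's criterion at the prime p = 23 (which divides the constant term 1541 but p^2 = 529 does not, since 1541 is squarefree), x^4 - 1541 is irreducible over Q. Hence [Q(α):Q] = 4.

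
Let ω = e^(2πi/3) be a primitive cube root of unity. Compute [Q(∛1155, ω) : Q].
[Q(∛1155, ω) : Q] = 6

[Q(∛1155):Q] = 3 (min poly x^3 - 1155, irreducible since 1155 is not a perfect cube). [Q(ω):Q] = 2 (min poly x^2 + x + 1). Since Q(∛1155) ⊂ R and ω ∉ R, we have ω ∉ Q(∛1155), so x^2 + x + 1 remains irreducible over Q(∛1155) and [Q(∛1155, ω) : Q(∛1155)] = 2. By the tower law, [Q(∛1155, ω) : Q] = 3 · 2 = 6. (In fact Q(∛1155, ω) is the splitting field of x^3 - 1155 over Q.)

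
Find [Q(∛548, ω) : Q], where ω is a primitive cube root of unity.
[Q(∛548, ω) : Q] = 6

[Q(∛548):Q] = 3 (min poly x^3 - 548, irreducible since 548 is not a perfect cube). [Q(ω):Q] = 2 (min poly x^2 + x + 1). Since Q(∛548) ⊂ R and ω ∉ R, we have ω ∉ Q(∛548), so x^2 + x + 1 remains irreducible over Q(∛548) and [Q(∛548, ω) : Q(∛548)] = 2. By the tower law, [Q(∛548, ω) : Q] = 3 · 2 = 6. (In fact Q(∛548, ω) is the splitting field of x^3 - 548 over Q.)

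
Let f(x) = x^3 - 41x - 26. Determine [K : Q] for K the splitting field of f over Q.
[K : Q] = 6

By the rational root test, any rational root of the monic integer polynomial f(x) = x^3 - 41x - 26 must be an integer dividing the constant term -26, i.e. one of ±{1, 2, 13, 26}. Evaluating: f(1) = -66, f(-1) = 14, f(2) = -100, f(-2) = 48, f(13) = 1638, f(-13) = -1690, f(26) = 16484, f(-26) = -16536; none is 0, so f has no rational root and is therefore irreducible over Q (a cubic with no linear factor over a field is irreducible). For an irreducible cubic, the Galois group is A_3 or S_3 according as the discriminant disc(f) = -4a^3 - 27b^2 = -4·(-41)^3 - 27·(-26)^2 = 257432 is or is not a square in Q. Here disc(f) = 257432 is not a perfect square in Q, so the Galois group of f over Q is not contained in A_3 and must be all of S_3. The splitting field has degree |S_3| = 6 over Q, so [K : Q] = 6.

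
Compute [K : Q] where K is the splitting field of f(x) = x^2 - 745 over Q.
[K : Q] = 2

f(x) = x^2 - 745 factors as (x - √745)(x + √745). The splitting field is K = Q(√745). Since 745 is squarefree and > 1, it is not a perfect square, so x^2 - 745 is irreducible over Q and [Q(√745) : Q] = 2. Hence [K : Q] = 2.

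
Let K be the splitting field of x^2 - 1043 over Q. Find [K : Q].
[K : Q] = 2

f(x) = x^2 - 1043 factors as (x - √1043)(x + √1043). The splitting field is K = Q(√1043). Since 1043 is squarefree and > 1, it is not a perfect square, so x^2 - 1043 is irreducible over Q and [Q(√1043) : Q] = 2. Hence [K : Q] = 2.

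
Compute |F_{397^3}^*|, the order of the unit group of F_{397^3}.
|F_{397^3}^*| = 62570772

F_{397^3} has 397^3 = 62570773 elements; its multiplicative group consists of all nonzero elements, so |F_{397^3}^*| = 62570773 - 1 = 62570772. (It is cyclic since any finite subgroup of the multiplicative group of a field is cyclic.)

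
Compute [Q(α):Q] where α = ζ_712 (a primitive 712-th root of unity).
[Q(α):Q] = 352

The minimal polynomial of ζ_712 over Q is the 712-th cyclotomic polynomial Φ_712(x), which is irreducible over Q and has degree φ(712) = 352. Hence [Q(α):Q] = φ(712) = 352.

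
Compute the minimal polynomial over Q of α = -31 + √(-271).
m_α(x) = x^2 + 62x + 1232

From α + 31 = √(-271), squaring gives (α + 31)^2 = -271, i.e. α^2 + 62α + 961 = -271, so α^2 + 62α + 1232 = 0. The discriminant of x^2 + 62x + 1232 is (62)^2 - 4·(1232) = 3844 - 4928 = -1084, and 4·(-271) is not a perfect square in Q since -271 is squarefree and ≠ 1. Hence x^2 + 62x + 1232 is irreducible over Q and is the minimal polynomial of α.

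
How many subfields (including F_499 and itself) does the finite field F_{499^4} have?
F_{499^4} has 3 subfields

The subfields of F_{p^n} are exactly the fields F_{p^d} for d | n (each is the fixed field of the unique index-d subgroup of Gal(F_{p^n}/F_p) ≅ Z/nZ). The divisors of n = 4 are {1, 2, 4}, giving 3 subfields: F_{499^1}, F_{499^2}, F_{499^4}.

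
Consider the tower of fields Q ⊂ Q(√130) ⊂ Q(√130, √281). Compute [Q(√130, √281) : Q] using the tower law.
[Q(√130, √281) : Q] = 4

[Q(√130):Q] = 2 (min poly x^2 - 130, irreducible since 130 is squarefree > 1). For the top step, suppose √281 ∈ Q(√130), say √281 = c + d√130 with c, d ∈ Q. Squaring: 281 = c^2 + 130d^2 + 2cd√130. Since √130 ∉ Q this forces 2cd = 0. If d = 0 then √281 = c ∈ Q, contradicting 281 squarefree > 1. If c = 0 then 281 = 130d^2, so 130·281 = (130d)^2 is a perfect square in Q — but 130·281 = 36530 is not a perfect square (since 130 and 281 are distinct squarefree integers). Contradiction. Hence √281 ∉ Q(√130), so x^2 - 281 stays irreducible over Q(√130) and [Q(√130, √281) : Q(√130)] = 2. By the tower law, [Q(√130, √281) : Q] = 2 · 2 = 4.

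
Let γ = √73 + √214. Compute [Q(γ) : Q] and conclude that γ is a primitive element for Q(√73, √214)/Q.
[Q(γ) : Q] = 4 (equivalently, Q(γ) = Q(√73, √214))

Obviously Q(γ) ⊆ Q(√73, √214), and [Q(√73, √214):Q] = 4 (since 73, 214 are distinct squarefree integers > 1 with 15622 not a perfect square). To show equality we compute the minimal polynomial of γ. From γ = √73 + √214: γ^2 = 73 + 2√(15622) + 214 = 287 + 2√(15622), so γ^2 - 287 = 2√(15622); squaring, (γ^2 - 287)^2 = 4·15622, i.e. γ^4 - 574γ^2 + 82369 - 62488 = 0, i.e. γ^4 - 574γ^2 + 19881 = 0. So γ is a root of x^4 - 574x^2 + 19881. This polynomial is irreducible over Q: it has no rational root (each ±√73 ± √214 is irrational), and any factorization into two quadratics over Q would force √(15622) ∈ Q (pairing opposite roots) or √73, √214 ∈ Q (other pairings), all impossible. Hence [Q(γ):Q] = 4 = [Q(√73, √214):Q], so Q(γ) = Q(√73, √214).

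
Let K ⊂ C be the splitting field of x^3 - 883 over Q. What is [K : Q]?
[K : Q] = 6

The roots of x^3 - 883 are ∛883, ω∛883, ω^2∛883 where ω = e^(2πi/3) is a primitive cube root of unity, so K = Q(∛883, ω). Now [Q(∛883):Q] = 3 (since 883 is not a perfect cube, x^3 - 883 is irreducible) and [Q(ω):Q] = 2. Both 2 and 3 divide [K:Q], and [K:Q] ≤ 3·2 = 6, so [K:Q] = 6. (Equivalently: Q(∛883) ⊂ R but ω ∉ R, so [K : Q(∛883)] = 2.)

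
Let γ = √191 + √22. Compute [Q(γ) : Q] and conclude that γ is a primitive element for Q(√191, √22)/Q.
[Q(γ) : Q] = 4 (equivalently, Q(γ) = Q(√191, √22))

Obviously Q(γ) ⊆ Q(√191, √22), and [Q(√191, √22):Q] = 4 (since 191, 22 are distinct squarefree integers > 1 with 4202 not a perfect square). To show equality we compute the minimal polynomial of γ. From γ = √191 + √22: γ^2 = 191 + 2√(4202) + 22 = 213 + 2√(4202), so γ^2 - 213 = 2√(4202); squaring, (γ^2 - 213)^2 = 4·4202, i.e. γ^4 - 426γ^2 + 45369 - 16808 = 0, i.e. γ^4 - 426γ^2 + 28561 = 0. So γ is a root of x^4 - 426x^2 + 28561. This polynomial is irreducible over Q: it has no rational root (each ±√191 ± √22 is irrational), and any factorization into two quadratics over Q would force √(4202) ∈ Q (pairing opposite roots) or √191, √22 ∈ Q (other pairings), all impossible. Hence [Q(γ):Q] = 4 = [Q(√191, √22):Q], so Q(γ) = Q(√191, √22).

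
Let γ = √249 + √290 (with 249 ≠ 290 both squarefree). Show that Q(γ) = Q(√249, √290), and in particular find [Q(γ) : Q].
[Q(γ) : Q] = 4 (equivalently, Q(γ) = Q(√249, √290))

Obviously Q(γ) ⊆ Q(√249, √290), and [Q(√249, √290):Q] = 4 (since 249, 290 are distinct squarefree integers > 1 with 72210 not a perfect square). To show equality we compute the minimal polynomial of γ. From γ = √249 + √290: γ^2 = 249 + 2√(72210) + 290 = 539 + 2√(72210), so γ^2 - 539 = 2√(72210); squaring, (γ^2 - 539)^2 = 4·72210, i.e. γ^4 - 1078γ^2 + 290521 - 288840 = 0, i.e. γ^4 - 1078γ^2 + 1681 = 0. So γ is a root of x^4 - 1078x^2 + 1681. This polynomial is irreducible over Q: it has no rational root (each ±√249 ± √290 is irrational), and any factorization into two quadratics over Q would force √(72210) ∈ Q (pairing opposite roots) or √249, √290 ∈ Q (other pairings), all impossible. Hence [Q(γ):Q] = 4 = [Q(√249, √290):Q], so Q(γ) = Q(√249, √290).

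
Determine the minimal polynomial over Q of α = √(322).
m_α(x) = x^2 - 322

α satisfies α^2 - 322 = 0, so x^2 - 322 annihilates α. Since d = 322 is squarefree and ≠ 1, it is not a perfect square in Q, so x^2 - 322 has no rational root and is therefore irreducible over Q (a degree-2 polynomial over a field is irreducible iff it has no root). Hence m_α(x) = x^2 - 322.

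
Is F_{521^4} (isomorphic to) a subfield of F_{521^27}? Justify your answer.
No: F_{521^4} is not a subfield of F_{521^27}

F_{p^m} embeds in F_{p^n} iff m | n. Here 4 ∤ 27 (since 27 = 6·4 + 3 with remainder 3 ≠ 0), so F_{521^4} is not a subfield of F_{521^27}. Equivalently: if it were, the tower law would give 4 = [F_{521^4}:F_521] dividing [F_{521^27}:F_521] = 27, contradiction.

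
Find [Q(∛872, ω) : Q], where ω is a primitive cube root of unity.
[Q(∛872, ω) : Q] = 6

[Q(∛872):Q] = 3 (min poly x^3 - 872, irreducible since 872 is not a perfect cube). [Q(ω):Q] = 2 (min poly x^2 + x + 1). Since Q(∛872) ⊂ R and ω ∉ R, we have ω ∉ Q(∛872), so x^2 + x + 1 remains irreducible over Q(∛872) and [Q(∛872, ω) : Q(∛872)] = 2. By the tower law, [Q(∛872, ω) : Q] = 3 · 2 = 6. (In fact Q(∛872, ω) is the splitting field of x^3 - 872 over Q.)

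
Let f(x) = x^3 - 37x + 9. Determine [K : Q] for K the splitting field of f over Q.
[K : Q] = 6

By the rational root test, any rational root of the monic integer polynomial f(x) = x^3 - 37x + 9 must be an integer dividing the constant term 9, i.e. one of ±{1, 3, 9}. Evaluating: f(1) = -27, f(-1) = 45, f(3) = -75, f(-3) = 93, f(9) = 405, f(-9) = -387; none is 0, so f has no rational root and is therefore irreducible over Q (a cubic with no linear factor over a field is irreducible). For an irreducible cubic, the Galois group is A_3 or S_3 according as the discriminant disc(f) = -4a^3 - 27b^2 = -4·(-37)^3 - 27·(9)^2 = 200425 is or is not a square in Q. Here disc(f) = 200425 is not a perfect square in Q, so the Galois group of f over Q is not contained in A_3 and must be all of S_3. The splitting field has degree |S_3| = 6 over Q, so [K : Q] = 6.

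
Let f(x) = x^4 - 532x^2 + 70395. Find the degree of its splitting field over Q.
[K : Q] = 4

Solving the quadratic in x^2: x^2 = (532 ± √(532^2 - 4·70395))/2 = (532 ± √1444)/2 = (532 ± 38)/2, giving x^2 = 247 or x^2 = 285. So f(x) = (x^2 - 247)(x^2 - 285) and the roots of f are ±√247, ±√285. Hence the splitting field is K = Q(√247, √285). Since 247 and 285 are distinct squarefree integers > 1, their product 70395 is not a perfect square, so √285 ∉ Q(√247). By the tower law [K:Q] = [Q(√247,√285):Q(√247)] · [Q(√247):Q] = 2 · 2 = 4.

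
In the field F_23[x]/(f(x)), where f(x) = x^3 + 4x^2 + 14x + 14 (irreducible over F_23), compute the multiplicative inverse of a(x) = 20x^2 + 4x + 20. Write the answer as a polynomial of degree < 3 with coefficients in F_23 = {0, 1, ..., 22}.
a(x)^(-1) ≡ 4x^2 + 5x + 1 (mod f(x))

Since f is irreducible over F_23, F_23[x]/(f) is a field and a(x) ≠ 0 has an inverse. Apply the extended Euclidean algorithm to f(x) and a(x) in F_23[x]: f(x) = (15x + 11)·a(x) + (15x + 1);  a(x) = (9x + 15)·(15x + 1) + (5). The last nonzero remainder is the constant 5 = gcd(f, a) in F_23. Back-substituting through the division chain expresses 5 = s(x)·a(x) + t(x)·f(x) with s(x) ≡ 20x^2 + 2x + 5 (mod f), so (20x^2 + 2x + 5)·a(x) ≡ 5 (mod f). Multiplying by 5^(-1) ≡ 14 in F_23 gives a(x)^(-1) ≡ 14·(20x^2 + 2x + 5) ≡ 4x^2 + 5x + 1 (mod f). Check: (20x^2 + 4x + 20)·(4x^2 + 5x + 1) = 11x^4 + x^3 + 5x^2 + 12x + 20 ≡ 1 (mod x^3 + 4x^2 + 14x + 14).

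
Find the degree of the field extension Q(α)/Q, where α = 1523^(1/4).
[Q(α):Q] = 4

α is a root of x^4 - 1523. By Eisenstein's criterion at the prime p = 1523 (which divides the constant term 1523 but p^2 = 2319529 does not, since 1523 is squarefree), x^4 - 1523 is irreducible over Q. Hence [Q(α):Q] = 4.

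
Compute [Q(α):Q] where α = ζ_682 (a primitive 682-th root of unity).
[Q(α):Q] = 300

The minimal polynomial of ζ_682 over Q is the 682-th cyclotomic polynomial Φ_682(x), which is irreducible over Q and has degree φ(682) = 300. Hence [Q(α):Q] = φ(682) = 300.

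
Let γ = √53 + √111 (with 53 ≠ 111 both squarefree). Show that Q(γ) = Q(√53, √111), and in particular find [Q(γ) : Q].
[Q(γ) : Q] = 4 (equivalently, Q(γ) = Q(√53, √111))

Obviously Q(γ) ⊆ Q(√53, √111), and [Q(√53, √111):Q] = 4 (since 53, 111 are distinct squarefree integers > 1 with 5883 not a perfect square). To show equality we compute the minimal polynomial of γ. From γ = √53 + √111: γ^2 = 53 + 2√(5883) + 111 = 164 + 2√(5883), so γ^2 - 164 = 2√(5883); squaring, (γ^2 - 164)^2 = 4·5883, i.e. γ^4 - 328γ^2 + 26896 - 23532 = 0, i.e. γ^4 - 328γ^2 + 3364 = 0. So γ is a root of x^4 - 328x^2 + 3364. This polynomial is irreducible over Q: it has no rational root (each ±√53 ± √111 is irrational), and any factorization into two quadratics over Q would force √(5883) ∈ Q (pairing opposite roots) or √53, √111 ∈ Q (other pairings), all impossible. Hence [Q(γ):Q] = 4 = [Q(√53, √111):Q], so Q(γ) = Q(√53, √111).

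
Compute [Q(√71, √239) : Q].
[Q(√71, √239) : Q] = 4

[Q(√71):Q] = 2 (min poly x^2 - 71, irreducible since 71 is squarefree > 1). For the top step, suppose √239 ∈ Q(√71), say √239 = c + d√71 with c, d ∈ Q. Squaring: 239 = c^2 + 71d^2 + 2cd√71. Since √71 ∉ Q this forces 2cd = 0. If d = 0 then √239 = c ∈ Q, contradicting 239 squarefree > 1. If c = 0 then 239 = 71d^2, so 71·239 = (71d)^2 is a perfect square in Q — but 71·239 = 16969 is not a perfect square (since 71 and 239 are distinct squarefree integers). Contradiction. Hence √239 ∉ Q(√71), so x^2 - 239 stays irreducible over Q(√71) and [Q(√71, √239) : Q(√71)] = 2. By the tower law, [Q(√71, √239) : Q] = 2 · 2 = 4.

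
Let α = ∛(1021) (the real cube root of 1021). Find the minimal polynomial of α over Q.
m_α(x) = x^3 - 1021

α satisfies α^3 = 1021, so x^3 - 1021 annihilates α. By the rational root test, a rational root p/q (in lowest terms) of x^3 - 1021 would satisfy p^3 = 1021 q^3, forcing q = 1 and p^3 = 1021; but 1021 is not a perfect cube, contradiction. A monic cubic over Q with no rational root is irreducible (any nontrivial factorization would include a linear factor). Hence x^3 - 1021 is the minimal polynomial of α, and in particular [Q(α):Q] = 3.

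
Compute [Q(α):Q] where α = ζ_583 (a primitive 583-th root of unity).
[Q(α):Q] = 520

The minimal polynomial of ζ_583 over Q is the 583-th cyclotomic polynomial Φ_583(x), which is irreducible over Q and has degree φ(583) = 520. Hence [Q(α):Q] = φ(583) = 520.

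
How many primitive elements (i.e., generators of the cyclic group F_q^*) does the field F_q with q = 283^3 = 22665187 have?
There are φ(22665186) = 7273152 primitive elements

F_q^* is cyclic of order q - 1 = 22665186. A cyclic group of order m has exactly φ(m) generators. Here m = 22665186 = 2 · 3^2 · 47 · 73 · 367, so the number of primitive elements is φ(22665186) = 7273152.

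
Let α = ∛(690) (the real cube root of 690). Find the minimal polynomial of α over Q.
m_α(x) = x^3 - 690

α satisfies α^3 = 690, so x^3 - 690 annihilates α. By the rational root test, a rational root p/q (in lowest terms) of x^3 - 690 would satisfy p^3 = 690 q^3, forcing q = 1 and p^3 = 690; but 690 is not a perfect cube, contradiction. A monic cubic over Q with no rational root is irreducible (any nontrivial factorization would include a linear factor). Hence x^3 - 690 is the minimal polynomial of α, and in particular [Q(α):Q] = 3.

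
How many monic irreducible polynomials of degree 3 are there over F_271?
There are 6634080 monic irreducible polynomials of degree 3 over F_271

Each element of F_{271^3} that lies in no proper subfield is a root of exactly one monic irreducible of degree 3 over F_271, and each such polynomial has 3 distinct roots in F_{271^3}. By Möbius inversion the count is N_271(3) = (1/3) Σ_{d|3} μ(3/d) · 271^d = (1/3)(μ(3)·271^1 + μ(1)·271^3) = 19902240/3 = 6634080.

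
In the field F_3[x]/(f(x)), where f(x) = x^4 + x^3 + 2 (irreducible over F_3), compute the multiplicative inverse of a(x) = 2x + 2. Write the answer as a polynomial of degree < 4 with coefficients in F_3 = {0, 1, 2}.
a(x)^(-1) ≡ 2x^3 (mod f(x))

Since f is irreducible over F_3, F_3[x]/(f) is a field and a(x) ≠ 0 has an inverse. Apply the extended Euclidean algorithm to f(x) and a(x) in F_3[x]: f(x) = (2x^3)·a(x) + (2). The last nonzero remainder is the constant 2 = gcd(f, a) in F_3. Back-substituting through the division chain expresses 2 = s(x)·a(x) + t(x)·f(x) with s(x) ≡ x^3 (mod f), so (x^3)·a(x) ≡ 2 (mod f). Multiplying by 2^(-1) ≡ 2 in F_3 gives a(x)^(-1) ≡ 2·(x^3) ≡ 2x^3 (mod f). Check: (2x + 2)·(2x^3) = x^4 + x^3 ≡ 1 (mod x^4 + x^3 + 2).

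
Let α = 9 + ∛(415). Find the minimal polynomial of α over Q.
m_α(x) = x^3 - 27x^2 + 243x - 1144

Set β = α - 9 = ∛(415), so β^3 = 415. Then (α - 9)^3 - 415 = 0, i.e. α is a root of g(x) = (x - 9)^3 - 415 = x^3 - 27x^2 + 243x - 1144. Since g(x) = h(x - 9) where h(x) = x^3 - 415, and h is irreducible over Q (because 415 is not a perfect cube, so h has no rational root, and a monic cubic with no rational root is irreducible), g is also irreducible (irreducibility is preserved under the substitution x → x - 9). Hence m_α(x) = x^3 - 27x^2 + 243x - 1144.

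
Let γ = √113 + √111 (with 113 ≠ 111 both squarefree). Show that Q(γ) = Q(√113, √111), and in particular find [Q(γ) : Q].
[Q(γ) : Q] = 4 (equivalently, Q(γ) = Q(√113, √111))

Obviously Q(γ) ⊆ Q(√113, √111), and [Q(√113, √111):Q] = 4 (since 113, 111 are distinct squarefree integers > 1 with 12543 not a perfect square). To show equality we compute the minimal polynomial of γ. From γ = √113 + √111: γ^2 = 113 + 2√(12543) + 111 = 224 + 2√(12543), so γ^2 - 224 = 2√(12543); squaring, (γ^2 - 224)^2 = 4·12543, i.e. γ^4 - 448γ^2 + 50176 - 50172 = 0, i.e. γ^4 - 448γ^2 + 4 = 0. So γ is a root of x^4 - 448x^2 + 4. This polynomial is irreducible over Q: it has no rational root (each ±√113 ± √111 is irrational), and any factorization into two quadratics over Q would force √(12543) ∈ Q (pairing opposite roots) or √113, √111 ∈ Q (other pairings), all impossible. Hence [Q(γ):Q] = 4 = [Q(√113, √111):Q], so Q(γ) = Q(√113, √111).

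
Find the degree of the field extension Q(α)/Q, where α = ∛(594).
[Q(α):Q] = 3

The minimal polynomial of α is x^3 - 594, irreducible over Q since 594 is not a perfect cube (so x^3 - 594 has no rational root). Hence [Q(α):Q] = deg(m_α) = 3.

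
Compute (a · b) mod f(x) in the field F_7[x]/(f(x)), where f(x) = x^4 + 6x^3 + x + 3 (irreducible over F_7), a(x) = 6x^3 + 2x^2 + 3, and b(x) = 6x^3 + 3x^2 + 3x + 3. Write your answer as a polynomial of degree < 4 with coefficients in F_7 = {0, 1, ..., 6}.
a · b ≡ 5x^3 + 2x^2 + x + 5 (mod f(x))

Multiply in F_7[x]: a(x)·b(x) = (6x^3 + 2x^2 + 3)·(6x^3 + 3x^2 + 3x + 3) = x^6 + 2x^5 + 3x^4 + x^2 + 2x + 2. This has degree ≥ 4, so divide by f(x) over F_7: x^6 + 2x^5 + 3x^4 + x^2 + 2x + 2 = (x^2 + 3x + 6)·(x^4 + 6x^3 + x + 3) + (5x^3 + 2x^2 + x + 5). Hence a·b ≡ 5x^3 + 2x^2 + x + 5 (mod f). (F_7[x]/(f) is a field with 7^4 = 2401 elements since f is irreducible of degree 4.)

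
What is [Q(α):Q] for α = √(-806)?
[Q(α):Q] = 2

[Q(α):Q] equals the degree of the minimal polynomial of α. Here α^2 = -806 and x^2 + 806 is irreducible (d = -806 is squarefree, ≠ 1, hence not a square), so deg(m_α) = 2. Thus [Q(α):Q] = 2.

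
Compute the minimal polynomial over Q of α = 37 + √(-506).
m_α(x) = x^2 - 74x + 1875

From α - 37 = √(-506), squaring gives (α - 37)^2 = -506, i.e. α^2 - 74α + 1369 = -506, so α^2 - 74α + 1875 = 0. The discriminant of x^2 - 74x + 1875 is (-74)^2 - 4·(1875) = 5476 - 7500 = -2024, and 4·(-506) is not a perfect square in Q since -506 is squarefree and ≠ 1. Hence x^2 - 74x + 1875 is irreducible over Q and is the minimal polynomial of α.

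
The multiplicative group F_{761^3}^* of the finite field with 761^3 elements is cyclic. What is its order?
|F_{761^3}^*| = 440711080

F_{761^3} has 761^3 = 440711081 elements; its multiplicative group consists of all nonzero elements, so |F_{761^3}^*| = 440711081 - 1 = 440711080. (It is cyclic since any finite subgroup of the multiplicative group of a field is cyclic.)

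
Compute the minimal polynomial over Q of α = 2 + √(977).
m_α(x) = x^2 - 4x - 973

From α - 2 = √(977), squaring gives (α - 2)^2 = 977, i.e. α^2 - 4α + 4 = 977, so α^2 - 4α - 973 = 0. The discriminant of x^2 - 4x - 973 is (-4)^2 - 4·(-973) = 16 + 3892 = 3908, and 4·(977) is not a perfect square in Q since 977 is squarefree and ≠ 1. Hence x^2 - 4x - 973 is irreducible over Q and is the minimal polynomial of α.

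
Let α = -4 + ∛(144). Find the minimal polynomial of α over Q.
m_α(x) = x^3 + 12x^2 + 48x - 80

Set β = α + 4 = ∛(144), so β^3 = 144. Then (α + 4)^3 - 144 = 0, i.e. α is a root of g(x) = (x + 4)^3 - 144 = x^3 + 12x^2 + 48x - 80. Since g(x) = h(x + 4) where h(x) = x^3 - 144, and h is irreducible over Q (because 144 is not a perfect cube, so h has no rational root, and a monic cubic with no rational root is irreducible), g is also irreducible (irreducibility is preserved under the substitution x → x + 4). Hence m_α(x) = x^3 + 12x^2 + 48x - 80.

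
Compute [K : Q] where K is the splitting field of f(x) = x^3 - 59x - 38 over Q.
[K : Q] = 6

By the rational root test, any rational root of the monic integer polynomial f(x) = x^3 - 59x - 38 must be an integer dividing the constant term -38, i.e. one of ±{1, 2, 19, 38}. Evaluating: f(1) = -96, f(-1) = 20, f(2) = -148, f(-2) = 72, f(19) = 5700, f(-19) = -5776, f(38) = 52592, f(-38) = -52668; none is 0, so f has no rational root and is therefore irreducible over Q (a cubic with no linear factor over a field is irreducible). For an irreducible cubic, the Galois group is A_3 or S_3 according as the discriminant disc(f) = -4a^3 - 27b^2 = -4·(-59)^3 - 27·(-38)^2 = 782528 is or is not a square in Q. Here disc(f) = 782528 is not a perfect square in Q, so the Galois group of f over Q is not contained in A_3 and must be all of S_3. The splitting field has degree |S_3| = 6 over Q, so [K : Q] = 6.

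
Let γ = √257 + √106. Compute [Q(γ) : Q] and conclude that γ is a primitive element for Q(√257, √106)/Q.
[Q(γ) : Q] = 4 (equivalently, Q(γ) = Q(√257, √106))

Obviously Q(γ) ⊆ Q(√257, √106), and [Q(√257, √106):Q] = 4 (since 257, 106 are distinct squarefree integers > 1 with 27242 not a perfect square). To show equality we compute the minimal polynomial of γ. From γ = √257 + √106: γ^2 = 257 + 2√(27242) + 106 = 363 + 2√(27242), so γ^2 - 363 = 2√(27242); squaring, (γ^2 - 363)^2 = 4·27242, i.e. γ^4 - 726γ^2 + 131769 - 108968 = 0, i.e. γ^4 - 726γ^2 + 22801 = 0. So γ is a root of x^4 - 726x^2 + 22801. This polynomial is irreducible over Q: it has no rational root (each ±√257 ± √106 is irrational), and any factorization into two quadratics over Q would force √(27242) ∈ Q (pairing opposite roots) or √257, √106 ∈ Q (other pairings), all impossible. Hence [Q(γ):Q] = 4 = [Q(√257, √106):Q], so Q(γ) = Q(√257, √106).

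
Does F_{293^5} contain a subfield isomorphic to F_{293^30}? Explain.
No: F_{293^30} is not a subfield of F_{293^5}

F_{p^m} embeds in F_{p^n} iff m | n. Here 30 ∤ 5 (since 5 = 0·30 + 5 with remainder 5 ≠ 0), so F_{293^30} is not a subfield of F_{293^5}. Equivalently: if it were, the tower law would give 30 = [F_{293^30}:F_293] dividing [F_{293^5}:F_293] = 5, contradiction.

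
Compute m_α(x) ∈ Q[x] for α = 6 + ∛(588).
m_α(x) = x^3 - 18x^2 + 108x - 804

Set β = α - 6 = ∛(588), so β^3 = 588. Then (α - 6)^3 - 588 = 0, i.e. α is a root of g(x) = (x - 6)^3 - 588 = x^3 - 18x^2 + 108x - 804. Since g(x) = h(x - 6) where h(x) = x^3 - 588, and h is irreducible over Q (because 588 is not a perfect cube, so h has no rational root, and a monic cubic with no rational root is irreducible), g is also irreducible (irreducibility is preserved under the substitution x → x - 6). Hence m_α(x) = x^3 - 18x^2 + 108x - 804.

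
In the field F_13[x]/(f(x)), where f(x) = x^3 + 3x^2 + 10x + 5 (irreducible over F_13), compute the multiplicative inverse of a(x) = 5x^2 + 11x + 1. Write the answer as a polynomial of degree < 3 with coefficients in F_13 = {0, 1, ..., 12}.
a(x)^(-1) ≡ 9x^2 + 8x + 8 (mod f(x))

Since f is irreducible over F_13, F_13[x]/(f) is a field and a(x) ≠ 0 has an inverse. Apply the extended Euclidean algorithm to f(x) and a(x) in F_13[x]: f(x) = (8x + 9)·a(x) + (7x + 9);  a(x) = (10x + 11)·(7x + 9) + (6). The last nonzero remainder is the constant 6 = gcd(f, a) in F_13. Back-substituting through the division chain expresses 6 = s(x)·a(x) + t(x)·f(x) with s(x) ≡ 2x^2 + 9x + 9 (mod f), so (2x^2 + 9x + 9)·a(x) ≡ 6 (mod f). Multiplying by 6^(-1) ≡ 11 in F_13 gives a(x)^(-1) ≡ 11·(2x^2 + 9x + 9) ≡ 9x^2 + 8x + 8 (mod f). Check: (5x^2 + 11x + 1)·(9x^2 + 8x + 8) = 6x^4 + 9x^3 + 7x^2 + 5x + 8 ≡ 1 (mod x^3 + 3x^2 + 10x + 5).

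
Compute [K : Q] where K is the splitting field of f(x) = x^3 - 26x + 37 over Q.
[K : Q] = 6

By the rational root test, any rational root of the monic integer polynomial f(x) = x^3 - 26x + 37 must be an integer dividing the constant term 37, i.e. one of ±{1, 37}. Evaluating: f(1) = 12, f(-1) = 62, f(37) = 49728, f(-37) = -49654; none is 0, so f has no rational root and is therefore irreducible over Q (a cubic with no linear factor over a field is irreducible). For an irreducible cubic, the Galois group is A_3 or S_3 according as the discriminant disc(f) = -4a^3 - 27b^2 = -4·(-26)^3 - 27·(37)^2 = 33341 is or is not a square in Q. Here disc(f) = 33341 is not a perfect square in Q, so the Galois group of f over Q is not contained in A_3 and must be all of S_3. The splitting field has degree |S_3| = 6 over Q, so [K : Q] = 6.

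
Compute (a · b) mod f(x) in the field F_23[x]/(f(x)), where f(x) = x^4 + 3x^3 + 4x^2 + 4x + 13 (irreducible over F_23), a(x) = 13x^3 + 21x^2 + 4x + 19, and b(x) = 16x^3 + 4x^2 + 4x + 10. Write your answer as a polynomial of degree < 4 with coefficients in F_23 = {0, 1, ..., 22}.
a · b ≡ 4x^3 + 9x^2 + 5x + 7 (mod f(x))

Multiply in F_23[x]: a(x)·b(x) = (13x^3 + 21x^2 + 4x + 19)·(16x^3 + 4x^2 + 4x + 10) = x^6 + 20x^5 + 16x^4 + 5x^3 + 3x^2 + x + 6. This has degree ≥ 4, so divide by f(x) over F_23: x^6 + 20x^5 + 16x^4 + 5x^3 + 3x^2 + x + 6 = (x^2 + 17x + 7)·(x^4 + 3x^3 + 4x^2 + 4x + 13) + (4x^3 + 9x^2 + 5x + 7). Hence a·b ≡ 4x^3 + 9x^2 + 5x + 7 (mod f). (F_23[x]/(f) is a field with 23^4 = 279841 elements since f is irreducible of degree 4.)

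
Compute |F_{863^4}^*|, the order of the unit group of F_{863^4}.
|F_{863^4}^*| = 554680863360

F_{863^4} has 863^4 = 554680863361 elements; its multiplicative group consists of all nonzero elements, so |F_{863^4}^*| = 554680863361 - 1 = 554680863360. (It is cyclic since any finite subgroup of the multiplicative group of a field is cyclic.)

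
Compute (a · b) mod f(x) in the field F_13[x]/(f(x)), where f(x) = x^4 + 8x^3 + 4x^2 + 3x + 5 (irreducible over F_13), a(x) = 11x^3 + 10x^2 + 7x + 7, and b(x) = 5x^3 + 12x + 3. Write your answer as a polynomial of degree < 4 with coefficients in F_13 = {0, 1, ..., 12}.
a · b ≡ 5x^3 + 12x^2 + 4x (mod f(x))

Multiply in F_13[x]: a(x)·b(x) = (11x^3 + 10x^2 + 7x + 7)·(5x^3 + 12x + 3) = 3x^6 + 11x^5 + 11x^4 + 6x^3 + 10x^2 + x + 8. This has degree ≥ 4, so divide by f(x) over F_13: 3x^6 + 11x^5 + 11x^4 + 6x^3 + 10x^2 + x + 8 = (3x^2 + 12)·(x^4 + 8x^3 + 4x^2 + 3x + 5) + (5x^3 + 12x^2 + 4x). Hence a·b ≡ 5x^3 + 12x^2 + 4x (mod f). (F_13[x]/(f) is a field with 13^4 = 28561 elements since f is irreducible of degree 4.)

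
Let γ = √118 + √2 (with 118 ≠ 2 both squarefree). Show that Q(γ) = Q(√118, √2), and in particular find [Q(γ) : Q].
[Q(γ) : Q] = 4 (equivalently, Q(γ) = Q(√118, √2))

Obviously Q(γ) ⊆ Q(√118, √2), and [Q(√118, √2):Q] = 4 (since 118, 2 are distinct squarefree integers > 1 with 236 not a perfect square). To show equality we compute the minimal polynomial of γ. From γ = √118 + √2: γ^2 = 118 + 2√(236) + 2 = 120 + 2√(236), so γ^2 - 120 = 2√(236); squaring, (γ^2 - 120)^2 = 4·236, i.e. γ^4 - 240γ^2 + 14400 - 944 = 0, i.e. γ^4 - 240γ^2 + 13456 = 0. So γ is a root of x^4 - 240x^2 + 13456. This polynomial is irreducible over Q: it has no rational root (each ±√118 ± √2 is irrational), and any factorization into two quadratics over Q would force √(236) ∈ Q (pairing opposite roots) or √118, √2 ∈ Q (other pairings), all impossible. Hence [Q(γ):Q] = 4 = [Q(√118, √2):Q], so Q(γ) = Q(√118, √2).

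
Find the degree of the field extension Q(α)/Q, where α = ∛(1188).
[Q(α):Q] = 3

The minimal polynomial of α is x^3 - 1188, irreducible over Q since 1188 is not a perfect cube (so x^3 - 1188 has no rational root). Hence [Q(α):Q] = deg(m_α) = 3.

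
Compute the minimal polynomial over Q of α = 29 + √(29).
m_α(x) = x^2 - 58x + 812

From α - 29 = √(29), squaring gives (α - 29)^2 = 29, i.e. α^2 - 58α + 841 = 29, so α^2 - 58α + 812 = 0. The discriminant of x^2 - 58x + 812 is (-58)^2 - 4·(812) = 3364 - 3248 = 116, and 4·(29) is not a perfect square in Q since 29 is squarefree and ≠ 1. Hence x^2 - 58x + 812 is irreducible over Q and is the minimal polynomial of α.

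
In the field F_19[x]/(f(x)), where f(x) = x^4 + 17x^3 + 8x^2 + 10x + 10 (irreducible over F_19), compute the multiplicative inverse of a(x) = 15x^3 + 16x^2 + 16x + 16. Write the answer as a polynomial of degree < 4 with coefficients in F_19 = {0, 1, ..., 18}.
a(x)^(-1) ≡ 3x^3 + 18x^2 + 2x + 2 (mod f(x))

Since f is irreducible over F_19, F_19[x]/(f) is a field and a(x) ≠ 0 has an inverse. Apply the extended Euclidean algorithm to f(x) and a(x) in F_19[x]: f(x) = (14x + 9)·a(x) + (x^2 + 3x + 18);  a(x) = (15x + 9)·(x^2 + 3x + 18) + (4x + 6);  (x^2 + 3x + 18) = (5x + 17)·(4x + 6) + (11). The last nonzero remainder is the constant 11 = gcd(f, a) in F_19. Back-substituting through the division chain expresses 11 = s(x)·a(x) + t(x)·f(x) with s(x) ≡ 14x^3 + 8x^2 + 3x + 3 (mod f), so (14x^3 + 8x^2 + 3x + 3)·a(x) ≡ 11 (mod f). Multiplying by 11^(-1) ≡ 7 in F_19 gives a(x)^(-1) ≡ 7·(14x^3 + 8x^2 + 3x + 3) ≡ 3x^3 + 18x^2 + 2x + 2 (mod f). Check: (15x^3 + 16x^2 + 16x + 16)·(3x^3 + 18x^2 + 2x + 2) = 7x^6 + 14x^5 + 5x^4 + 18x^3 + 10x^2 + 7x + 13 ≡ 1 (mod x^4 + 17x^3 + 8x^2 + 10x + 10).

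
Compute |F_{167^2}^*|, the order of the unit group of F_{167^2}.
|F_{167^2}^*| = 27888

F_{167^2} has 167^2 = 27889 elements; its multiplicative group consists of all nonzero elements, so |F_{167^2}^*| = 27889 - 1 = 27888. (It is cyclic since any finite subgroup of the multiplicative group of a field is cyclic.)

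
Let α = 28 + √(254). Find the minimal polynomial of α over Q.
m_α(x) = x^2 - 56x + 530

From α - 28 = √(254), squaring gives (α - 28)^2 = 254, i.e. α^2 - 56α + 784 = 254, so α^2 - 56α + 530 = 0. The discriminant of x^2 - 56x + 530 is (-56)^2 - 4·(530) = 3136 - 2120 = 1016, and 4·(254) is not a perfect square in Q since 254 is squarefree and ≠ 1. Hence x^2 - 56x + 530 is irreducible over Q and is the minimal polynomial of α.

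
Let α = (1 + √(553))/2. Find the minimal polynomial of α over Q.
m_α(x) = x^2 - x - 138

From 2α - 1 = √(553), squaring gives (2α - 1)^2 = 553, i.e. 4α^2 - 4α + 1 = 553, so α^2 - α + (1 - 553)/4 = 0. Since 553 ≡ 1 (mod 4), (1 - 553)/4 = -138 ∈ Z. The polynomial x^2 - x - 138 has discriminant 1 - 4·(-138) = 553, which is not a perfect square in Q (d = 553 is squarefree and ≠ 1), so x^2 - x - 138 is irreducible over Q. It is the minimal polynomial of α.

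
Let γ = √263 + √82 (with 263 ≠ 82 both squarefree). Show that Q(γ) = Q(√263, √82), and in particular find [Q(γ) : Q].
[Q(γ) : Q] = 4 (equivalently, Q(γ) = Q(√263, √82))

Obviously Q(γ) ⊆ Q(√263, √82), and [Q(√263, √82):Q] = 4 (since 263, 82 are distinct squarefree integers > 1 with 21566 not a perfect square). To show equality we compute the minimal polynomial of γ. From γ = √263 + √82: γ^2 = 263 + 2√(21566) + 82 = 345 + 2√(21566), so γ^2 - 345 = 2√(21566); squaring, (γ^2 - 345)^2 = 4·21566, i.e. γ^4 - 690γ^2 + 119025 - 86264 = 0, i.e. γ^4 - 690γ^2 + 32761 = 0. So γ is a root of x^4 - 690x^2 + 32761. This polynomial is irreducible over Q: it has no rational root (each ±√263 ± √82 is irrational), and any factorization into two quadratics over Q would force √(21566) ∈ Q (pairing opposite roots) or √263, √82 ∈ Q (other pairings), all impossible. Hence [Q(γ):Q] = 4 = [Q(√263, √82):Q], so Q(γ) = Q(√263, √82).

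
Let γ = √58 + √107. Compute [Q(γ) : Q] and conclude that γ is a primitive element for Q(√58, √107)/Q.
[Q(γ) : Q] = 4 (equivalently, Q(γ) = Q(√58, √107))

Obviously Q(γ) ⊆ Q(√58, √107), and [Q(√58, √107):Q] = 4 (since 58, 107 are distinct squarefree integers > 1 with 6206 not a perfect square). To show equality we compute the minimal polynomial of γ. From γ = √58 + √107: γ^2 = 58 + 2√(6206) + 107 = 165 + 2√(6206), so γ^2 - 165 = 2√(6206); squaring, (γ^2 - 165)^2 = 4·6206, i.e. γ^4 - 330γ^2 + 27225 - 24824 = 0, i.e. γ^4 - 330γ^2 + 2401 = 0. So γ is a root of x^4 - 330x^2 + 2401. This polynomial is irreducible over Q: it has no rational root (each ±√58 ± √107 is irrational), and any factorization into two quadratics over Q would force √(6206) ∈ Q (pairing opposite roots) or √58, √107 ∈ Q (other pairings), all impossible. Hence [Q(γ):Q] = 4 = [Q(√58, √107):Q], so Q(γ) = Q(√58, √107).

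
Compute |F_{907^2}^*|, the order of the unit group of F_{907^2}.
|F_{907^2}^*| = 822648

F_{907^2} has 907^2 = 822649 elements; its multiplicative group consists of all nonzero elements, so |F_{907^2}^*| = 822649 - 1 = 822648. (It is cyclic since any finite subgroup of the multiplicative group of a field is cyclic.)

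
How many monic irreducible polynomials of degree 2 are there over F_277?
There are 38226 monic irreducible polynomials of degree 2 over F_277

Each element of F_{277^2} that lies in no proper subfield is a root of exactly one monic irreducible of degree 2 over F_277, and each such polynomial has 2 distinct roots in F_{277^2}. By Möbius inversion the count is N_277(2) = (1/2) Σ_{d|2} μ(2/d) · 277^d = (1/2)(μ(2)·277^1 + μ(1)·277^2) = 76452/2 = 38226.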